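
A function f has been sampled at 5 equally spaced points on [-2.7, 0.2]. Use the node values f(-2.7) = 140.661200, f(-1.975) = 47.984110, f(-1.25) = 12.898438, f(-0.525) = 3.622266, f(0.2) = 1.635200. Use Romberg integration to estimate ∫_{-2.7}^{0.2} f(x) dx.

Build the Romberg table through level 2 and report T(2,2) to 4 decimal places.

90.2950

T(0,0) (trapezoid, 1 panel, h=2.9000): 206.329780
T(1,0) (trapezoid, 2 panels, h=1.4500): 121.867625
T(2,0) (trapezoid, 4 panels, h=0.7250): 98.348435
T(1,1) = 121.867625 + (121.867625 − 206.329780)/3 = 93.713573
T(2,1) = 98.348435 + (98.348435 − 121.867625)/3 = 90.508705
T(2,2) = 90.508705 + (90.508705 − 93.713573)/15 = 90.295047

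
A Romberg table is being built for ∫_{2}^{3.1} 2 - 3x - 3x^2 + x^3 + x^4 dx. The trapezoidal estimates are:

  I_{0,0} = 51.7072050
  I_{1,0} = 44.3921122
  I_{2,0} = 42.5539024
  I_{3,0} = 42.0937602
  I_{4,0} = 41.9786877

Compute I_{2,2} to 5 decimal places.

I_{1,1} = 44.3921122 + (44.3921122 − 51.7072050)/3 = 41.9537479
I_{2,1} = (4·42.5539024 − 44.3921122) / 3 = 41.9411658
I_{2,2} = (16·41.9411658 − 41.9537479) / 15 = 41.9403270

41.94033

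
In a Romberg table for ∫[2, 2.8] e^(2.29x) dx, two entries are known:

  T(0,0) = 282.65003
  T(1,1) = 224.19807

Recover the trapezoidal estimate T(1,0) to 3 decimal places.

From T(1,1) = (4·T(1,0) − T(0,0))/3, solve for T(1,0):
4·T(1,0) = 3·224.19807 + 282.65003 = 955.24424
T(1,0) = 238.81106

238.811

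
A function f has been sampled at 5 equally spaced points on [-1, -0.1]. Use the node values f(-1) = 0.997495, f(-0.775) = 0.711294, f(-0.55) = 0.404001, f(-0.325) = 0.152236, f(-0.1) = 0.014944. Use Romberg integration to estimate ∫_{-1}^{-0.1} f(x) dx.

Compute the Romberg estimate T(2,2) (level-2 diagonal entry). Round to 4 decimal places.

T(0,0) (trapezoid, 1 panel, h=0.9000): 0.455598
T(1,0) (trapezoid, 2 panels, h=0.4500): 0.409599
T(2,0) (trapezoid, 4 panels, h=0.2250): 0.399094
T(1,1) = 0.409599 + (0.409599 − 0.455598)/3 = 0.394266
T(2,1) = 0.399094 + (0.399094 − 0.409599)/3 = 0.395592
T(2,2) = 0.395592 + (0.395592 − 0.394266)/15 = 0.395680

0.3957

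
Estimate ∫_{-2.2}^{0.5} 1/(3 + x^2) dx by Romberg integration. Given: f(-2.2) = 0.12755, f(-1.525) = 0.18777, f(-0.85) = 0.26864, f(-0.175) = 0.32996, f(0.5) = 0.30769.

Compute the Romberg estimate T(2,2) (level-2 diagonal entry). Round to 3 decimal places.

0.685

T(0,0) (trapezoid, 1 panel, h=2.7000): 0.58757
T(1,0) (trapezoid, 2 panels, h=1.3500): 0.65645
T(2,0) (trapezoid, 4 panels, h=0.6750): 0.67769
T(1,1) = 0.65645 + (0.65645 − 0.58757)/3 = 0.67941
T(2,1) = 0.67769 + (0.67769 − 0.65645)/3 = 0.68477
T(2,2) = 0.68477 + (0.68477 − 0.67941)/15 = 0.68513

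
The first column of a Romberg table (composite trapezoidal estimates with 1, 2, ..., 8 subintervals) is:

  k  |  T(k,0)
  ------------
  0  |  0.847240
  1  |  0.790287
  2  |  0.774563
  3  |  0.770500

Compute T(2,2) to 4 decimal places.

0.7692

Richardson extrapolation on the trapezoidal column (denominator 4−1=3):
T(1,1) = (4·0.790287 − 0.847240) / 3 = 0.771303
T(2,1) = 0.774563 + (0.774563 − 0.790287)/3 = 0.769322
T(2,2) = 0.769322 + (0.769322 − 0.771303)/15 = 0.769190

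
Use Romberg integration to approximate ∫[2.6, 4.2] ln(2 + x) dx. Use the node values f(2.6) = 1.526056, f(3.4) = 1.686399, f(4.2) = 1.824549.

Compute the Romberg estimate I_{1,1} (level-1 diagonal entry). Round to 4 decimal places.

2.6923

I_{0,0} (trapezoid, 1 panel, h=1.6000): 2.680484
I_{1,0} (trapezoid, 2 panels, h=0.8000): 2.689361
I_{1,1} = 2.689361 + (2.689361 − 2.680484)/3 = 2.692320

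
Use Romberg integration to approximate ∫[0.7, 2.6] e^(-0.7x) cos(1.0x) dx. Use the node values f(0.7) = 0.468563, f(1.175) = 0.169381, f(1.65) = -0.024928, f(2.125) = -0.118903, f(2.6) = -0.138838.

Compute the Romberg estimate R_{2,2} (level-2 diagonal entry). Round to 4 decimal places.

0.0765

R_{0,0} (trapezoid, 1 panel, h=1.9000): 0.313239
R_{1,0} (trapezoid, 2 panels, h=0.9500): 0.132938
R_{2,0} (trapezoid, 4 panels, h=0.4750): 0.090446
R_{1,1} = 0.132938 + (0.132938 − 0.313239)/3 = 0.072838
R_{2,1} = 0.090446 + (0.090446 − 0.132938)/3 = 0.076282
R_{2,2} = 0.076282 + (0.076282 − 0.072838)/15 = 0.076512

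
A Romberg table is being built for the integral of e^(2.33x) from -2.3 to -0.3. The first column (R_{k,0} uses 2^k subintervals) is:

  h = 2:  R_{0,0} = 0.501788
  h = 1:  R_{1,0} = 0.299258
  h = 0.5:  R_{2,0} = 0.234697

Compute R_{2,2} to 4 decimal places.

Richardson extrapolation on the trapezoidal column (denominator 4−1=3):
R_{1,1} = (4·0.299258 − 0.501788) / 3 = 0.231748
R_{2,1} = (4·0.234697 − 0.299258) / 3 = 0.213177
R_{2,2} = 0.213177 + (0.213177 − 0.231748)/15 = 0.211939

0.2119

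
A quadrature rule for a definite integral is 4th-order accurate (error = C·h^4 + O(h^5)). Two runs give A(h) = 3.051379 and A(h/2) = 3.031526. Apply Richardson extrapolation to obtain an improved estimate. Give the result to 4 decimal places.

Extrapolated value = (16·A(h/2) − A(h)) / (16 − 1)
= (16·3.031526 − 3.051379) / 15
= 45.453037 / 15 = 3.030202

3.0302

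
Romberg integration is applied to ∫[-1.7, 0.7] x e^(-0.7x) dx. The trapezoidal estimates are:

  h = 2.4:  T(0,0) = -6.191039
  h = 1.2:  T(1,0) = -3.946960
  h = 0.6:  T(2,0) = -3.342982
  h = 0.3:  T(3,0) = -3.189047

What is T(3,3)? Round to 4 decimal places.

-3.1375

Richardson extrapolation on the trapezoidal column (denominator 4−1=3):
T(1,1) = (4·(-3.946960) − (-6.191039)) / 3 = -3.198934
T(2,1) = (4·(-3.342982) − (-3.946960)) / 3 = -3.141656
T(3,1) = (4·(-3.189047) − (-3.342982)) / 3 = -3.137735
T(2,2) = (16·(-3.141656) − (-3.198934)) / 15 = -3.137837
T(3,2) = -3.137735 + (-3.137735 − (-3.141656))/15 = -3.137474
T(3,3) = -3.137474 + (-3.137474 − (-3.137837))/63 = -3.137468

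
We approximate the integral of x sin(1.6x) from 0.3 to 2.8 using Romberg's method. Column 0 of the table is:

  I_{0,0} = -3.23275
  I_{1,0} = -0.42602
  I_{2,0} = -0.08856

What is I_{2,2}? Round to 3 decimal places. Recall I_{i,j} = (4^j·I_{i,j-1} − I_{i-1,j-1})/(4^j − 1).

I_{1,1} = (4·(-0.42602) − (-3.23275)) / 3 = 0.50956
I_{2,1} = (4·(-0.08856) − (-0.42602)) / 3 = 0.02393
I_{2,2} = 0.02393 + (0.02393 − 0.50956)/15 = -0.00845

-0.008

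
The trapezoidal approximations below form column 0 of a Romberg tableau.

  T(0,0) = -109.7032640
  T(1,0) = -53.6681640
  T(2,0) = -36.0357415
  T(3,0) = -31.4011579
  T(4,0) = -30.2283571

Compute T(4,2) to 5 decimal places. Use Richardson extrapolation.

T(3,1) = (4·(-31.4011579) − (-36.0357415)) / 3 = -29.8562967
T(4,1) = (4·(-30.2283571) − (-31.4011579)) / 3 = -29.8374235
T(4,2) = -29.8374235 + (-29.8374235 − (-29.8562967))/15 = -29.8361653

-29.83617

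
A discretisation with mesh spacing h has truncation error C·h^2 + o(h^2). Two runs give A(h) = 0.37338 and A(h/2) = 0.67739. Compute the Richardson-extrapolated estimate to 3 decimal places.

0.779

The leading error scales as h^2; refining by a factor of 2 reduces it by 2^2 = 4.
Extrapolated value = (4·A(h/2) − A(h)) / (4 − 1)
= (4·0.67739 − 0.37338) / 3
= 2.33618 / 3 = 0.77873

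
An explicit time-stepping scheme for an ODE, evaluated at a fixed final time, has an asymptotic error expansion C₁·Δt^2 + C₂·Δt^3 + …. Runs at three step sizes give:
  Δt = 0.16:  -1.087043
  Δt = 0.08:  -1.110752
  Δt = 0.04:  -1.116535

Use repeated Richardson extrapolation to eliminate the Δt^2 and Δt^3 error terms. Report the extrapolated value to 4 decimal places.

First eliminate the Δt^2 term (factor 2^2 = 4):
  B₁ = (4·(-1.110752) − (-1.087043))/3 = -1.118655
  B₂ = (4·(-1.116535) − (-1.110752))/3 = -1.118463
Then eliminate the Δt^3 term (factor 2^3 = 8):
  (8·(-1.118463) − (-1.118655))/7 = -1.118436

-1.1184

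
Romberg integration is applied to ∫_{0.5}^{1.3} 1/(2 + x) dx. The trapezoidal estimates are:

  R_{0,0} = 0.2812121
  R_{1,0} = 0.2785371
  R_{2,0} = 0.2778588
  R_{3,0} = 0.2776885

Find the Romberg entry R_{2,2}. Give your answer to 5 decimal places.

R_{1,1} = 0.2785371 + (0.2785371 − 0.2812121)/3 = 0.2776454
R_{2,1} = 0.2778588 + (0.2778588 − 0.2785371)/3 = 0.2776327
R_{2,2} = (16·0.2776327 − 0.2776454) / 15 = 0.2776319

0.27763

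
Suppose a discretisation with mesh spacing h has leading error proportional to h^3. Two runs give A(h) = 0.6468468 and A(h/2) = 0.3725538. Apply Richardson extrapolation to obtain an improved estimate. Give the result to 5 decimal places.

The leading error scales as h^3; refining by a factor of 2 reduces it by 2^3 = 8.
Extrapolated value = (8·A(h/2) − A(h)) / (8 − 1)
= (8·0.3725538 − 0.6468468) / 7
= 2.3335836 / 7 = 0.3333691

0.33337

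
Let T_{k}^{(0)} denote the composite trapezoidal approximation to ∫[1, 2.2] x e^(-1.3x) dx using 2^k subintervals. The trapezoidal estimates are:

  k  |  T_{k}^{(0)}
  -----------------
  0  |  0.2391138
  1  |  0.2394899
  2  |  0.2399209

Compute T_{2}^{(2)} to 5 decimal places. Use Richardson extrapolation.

0.24009

Richardson extrapolation on the trapezoidal column (denominator 4−1=3):
T_{1}^{(1)} = 0.2394899 + (0.2394899 − 0.2391138)/3 = 0.2396153
T_{2}^{(1)} = 0.2399209 + (0.2399209 − 0.2394899)/3 = 0.2400646
T_{2}^{(2)} = (16·0.2400646 − 0.2396153) / 15 = 0.2400946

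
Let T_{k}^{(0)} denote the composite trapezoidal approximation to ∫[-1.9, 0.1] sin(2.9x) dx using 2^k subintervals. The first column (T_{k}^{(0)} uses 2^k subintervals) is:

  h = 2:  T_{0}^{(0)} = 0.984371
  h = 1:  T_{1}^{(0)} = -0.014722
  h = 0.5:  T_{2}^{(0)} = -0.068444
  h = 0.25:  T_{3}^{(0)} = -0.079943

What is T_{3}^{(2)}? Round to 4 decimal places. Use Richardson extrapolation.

-0.0836

Richardson extrapolation on the trapezoidal column (denominator 4−1=3):
T_{2}^{(1)} = (4·(-0.068444) − (-0.014722)) / 3 = -0.086351
T_{3}^{(1)} = -0.079943 + (-0.079943 − (-0.068444))/3 = -0.083776
T_{3}^{(2)} = (16·(-0.083776) − (-0.086351)) / 15 = -0.083604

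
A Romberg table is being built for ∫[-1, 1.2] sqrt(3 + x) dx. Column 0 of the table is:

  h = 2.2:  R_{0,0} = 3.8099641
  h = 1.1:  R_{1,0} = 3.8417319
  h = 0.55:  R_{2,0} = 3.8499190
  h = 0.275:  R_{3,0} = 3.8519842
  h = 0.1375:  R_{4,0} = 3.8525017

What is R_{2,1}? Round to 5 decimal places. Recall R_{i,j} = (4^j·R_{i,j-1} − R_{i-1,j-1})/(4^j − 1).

Richardson extrapolation on the trapezoidal column (denominator 4−1=3):
R_{2,1} = (4·3.8499190 − 3.8417319) / 3 = 3.8526480
(Column j=1 coincides with Simpson's rule on the same nodes.)

3.85265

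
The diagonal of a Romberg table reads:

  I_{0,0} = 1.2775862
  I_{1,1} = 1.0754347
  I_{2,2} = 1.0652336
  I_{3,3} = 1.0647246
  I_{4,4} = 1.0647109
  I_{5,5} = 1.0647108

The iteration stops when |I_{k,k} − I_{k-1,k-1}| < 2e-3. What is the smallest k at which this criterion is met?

|I_{1,1} − I_{0,0}| = 0.2021515 ≥ 2e-3
|I_{2,2} − I_{1,1}| = 0.0102011 ≥ 2e-3
|I_{3,3} − I_{2,2}| = 0.0005090 < 2e-3

k = 3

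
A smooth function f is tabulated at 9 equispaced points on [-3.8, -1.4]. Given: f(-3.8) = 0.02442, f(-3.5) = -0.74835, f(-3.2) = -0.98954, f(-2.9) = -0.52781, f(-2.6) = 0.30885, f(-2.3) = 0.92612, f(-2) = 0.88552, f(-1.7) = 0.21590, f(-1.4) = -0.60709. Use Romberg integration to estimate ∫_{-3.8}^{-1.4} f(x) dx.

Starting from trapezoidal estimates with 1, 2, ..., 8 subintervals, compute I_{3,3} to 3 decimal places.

I_{0,0} (trapezoid, 1 panel, h=2.4000): -0.69920
I_{1,0} (trapezoid, 2 panels, h=1.2000): 0.02102
I_{2,0} (trapezoid, 4 panels, h=0.6000): -0.05190
I_{3,0} (trapezoid, 8 panels, h=0.3000): -0.06619
I_{1,1} = 0.02102 + (0.02102 − (-0.69920))/3 = 0.26109
I_{2,1} = -0.05190 + (-0.05190 − 0.02102)/3 = -0.07621
I_{3,1} = -0.06619 + (-0.06619 − (-0.05190))/3 = -0.07095
I_{2,2} = -0.07621 + (-0.07621 − 0.26109)/15 = -0.09870
I_{3,2} = -0.07095 + (-0.07095 − (-0.07621))/15 = -0.07060
I_{3,3} = -0.07060 + (-0.07060 − (-0.09870))/63 = -0.07015

-0.070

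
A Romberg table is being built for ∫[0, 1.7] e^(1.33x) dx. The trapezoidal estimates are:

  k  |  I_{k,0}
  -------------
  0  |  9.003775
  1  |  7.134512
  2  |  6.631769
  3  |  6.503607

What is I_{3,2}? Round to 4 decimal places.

Richardson extrapolation on the trapezoidal column (denominator 4−1=3):
I_{2,1} = (4·6.631769 − 7.134512) / 3 = 6.464188
I_{3,1} = 6.503607 + (6.503607 − 6.631769)/3 = 6.460886
I_{3,2} = (16·6.460886 − 6.464188) / 15 = 6.460666
(Column j=1 coincides with Simpson's rule on the same nodes.)

6.4607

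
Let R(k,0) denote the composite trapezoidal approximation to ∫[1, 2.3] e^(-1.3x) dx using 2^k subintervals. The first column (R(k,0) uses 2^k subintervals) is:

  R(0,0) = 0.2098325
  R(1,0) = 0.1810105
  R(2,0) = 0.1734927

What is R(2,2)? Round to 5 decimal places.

R(1,1) = 0.1810105 + (0.1810105 − 0.2098325)/3 = 0.1714032
R(2,1) = 0.1734927 + (0.1734927 − 0.1810105)/3 = 0.1709868
R(2,2) = (16·0.1709868 − 0.1714032) / 15 = 0.1709590

0.17096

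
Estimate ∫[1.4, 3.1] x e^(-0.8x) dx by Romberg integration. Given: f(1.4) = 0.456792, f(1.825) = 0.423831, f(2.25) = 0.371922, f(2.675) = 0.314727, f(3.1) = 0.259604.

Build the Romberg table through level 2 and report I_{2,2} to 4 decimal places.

0.6254

I_{0,0} (trapezoid, 1 panel, h=1.7000): 0.608937
I_{1,0} (trapezoid, 2 panels, h=0.8500): 0.620602
I_{2,0} (trapezoid, 4 panels, h=0.4250): 0.624188
I_{1,1} = 0.620602 + (0.620602 − 0.608937)/3 = 0.624490
I_{2,1} = 0.624188 + (0.624188 − 0.620602)/3 = 0.625383
I_{2,2} = 0.625383 + (0.625383 − 0.624490)/15 = 0.625443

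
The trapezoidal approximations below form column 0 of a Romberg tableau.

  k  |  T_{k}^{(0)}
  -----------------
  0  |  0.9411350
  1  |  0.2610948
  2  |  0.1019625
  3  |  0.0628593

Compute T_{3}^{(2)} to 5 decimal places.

Richardson extrapolation on the trapezoidal column (denominator 4−1=3):
T_{2}^{(1)} = 0.1019625 + (0.1019625 − 0.2610948)/3 = 0.0489184
T_{3}^{(1)} = 0.0628593 + (0.0628593 − 0.1019625)/3 = 0.0498249
T_{3}^{(2)} = (16·0.0498249 − 0.0489184) / 15 = 0.0498853
(Column j=1 coincides with Simpson's rule on the same nodes.)

0.04989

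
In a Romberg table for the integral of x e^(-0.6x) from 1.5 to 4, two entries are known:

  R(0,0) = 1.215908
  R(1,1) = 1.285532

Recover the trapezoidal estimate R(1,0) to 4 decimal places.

From R(1,1) = (4·R(1,0) − R(0,0))/3, solve for R(1,0):
4·R(1,0) = 3·1.285532 + 1.215908 = 5.072504
R(1,0) = 1.268126

1.2681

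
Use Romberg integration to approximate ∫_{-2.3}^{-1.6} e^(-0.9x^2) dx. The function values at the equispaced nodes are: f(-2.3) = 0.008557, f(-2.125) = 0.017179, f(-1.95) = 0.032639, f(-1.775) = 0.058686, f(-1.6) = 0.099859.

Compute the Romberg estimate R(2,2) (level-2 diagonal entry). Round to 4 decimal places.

R(0,0) (trapezoid, 1 panel, h=0.7000): 0.037946
R(1,0) (trapezoid, 2 panels, h=0.3500): 0.030396
R(2,0) (trapezoid, 4 panels, h=0.1750): 0.028475
R(1,1) = 0.030396 + (0.030396 − 0.037946)/3 = 0.027879
R(2,1) = 0.028475 + (0.028475 − 0.030396)/3 = 0.027835
R(2,2) = 0.027835 + (0.027835 − 0.027879)/15 = 0.027832

0.0278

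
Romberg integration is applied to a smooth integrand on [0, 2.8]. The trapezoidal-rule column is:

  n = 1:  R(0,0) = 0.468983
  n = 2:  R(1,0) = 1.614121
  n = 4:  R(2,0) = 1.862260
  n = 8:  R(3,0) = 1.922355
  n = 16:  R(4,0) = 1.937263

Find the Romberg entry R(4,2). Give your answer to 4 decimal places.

1.9422

R(3,1) = (4·1.922355 − 1.862260) / 3 = 1.942387
R(4,1) = (4·1.937263 − 1.922355) / 3 = 1.942232
R(4,2) = (16·1.942232 − 1.942387) / 15 = 1.942222
(Column j=1 coincides with Simpson's rule on the same nodes.)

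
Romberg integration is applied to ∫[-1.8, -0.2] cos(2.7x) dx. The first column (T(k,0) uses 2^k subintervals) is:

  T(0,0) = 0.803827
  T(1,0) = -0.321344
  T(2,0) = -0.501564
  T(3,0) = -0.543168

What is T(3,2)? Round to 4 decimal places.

T(2,1) = (4·(-0.501564) − (-0.321344)) / 3 = -0.561637
T(3,1) = -0.543168 + (-0.543168 − (-0.501564))/3 = -0.557036
T(3,2) = -0.557036 + (-0.557036 − (-0.561637))/15 = -0.556729

-0.5567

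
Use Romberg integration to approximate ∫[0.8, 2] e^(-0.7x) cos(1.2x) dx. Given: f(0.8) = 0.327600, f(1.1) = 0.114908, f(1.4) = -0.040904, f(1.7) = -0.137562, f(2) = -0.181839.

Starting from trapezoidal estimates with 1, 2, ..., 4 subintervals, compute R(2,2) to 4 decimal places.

R(0,0) (trapezoid, 1 panel, h=1.2000): 0.087457
R(1,0) (trapezoid, 2 panels, h=0.6000): 0.019186
R(2,0) (trapezoid, 4 panels, h=0.3000): 0.002797
R(1,1) = 0.019186 + (0.019186 − 0.087457)/3 = -0.003571
R(2,1) = 0.002797 + (0.002797 − 0.019186)/3 = -0.002666
R(2,2) = -0.002666 + (-0.002666 − (-0.003571))/15 = -0.002606

-0.0026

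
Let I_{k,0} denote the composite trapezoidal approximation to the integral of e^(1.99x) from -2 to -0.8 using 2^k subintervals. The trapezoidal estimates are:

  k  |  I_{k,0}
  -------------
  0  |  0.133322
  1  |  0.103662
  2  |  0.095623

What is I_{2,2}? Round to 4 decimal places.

0.0929

I_{1,1} = 0.103662 + (0.103662 − 0.133322)/3 = 0.093775
I_{2,1} = 0.095623 + (0.095623 − 0.103662)/3 = 0.092943
I_{2,2} = (16·0.092943 − 0.093775) / 15 = 0.092888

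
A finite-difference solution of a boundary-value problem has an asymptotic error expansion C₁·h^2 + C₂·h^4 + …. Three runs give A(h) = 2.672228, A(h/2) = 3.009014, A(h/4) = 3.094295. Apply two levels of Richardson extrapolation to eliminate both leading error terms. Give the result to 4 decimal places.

3.1228

First eliminate the h^2 term (factor 2^2 = 4):
  B₁ = (4·3.009014 − 2.672228)/3 = 3.121276
  B₂ = (4·3.094295 − 3.009014)/3 = 3.122722
Then eliminate the h^4 term (factor 2^4 = 16):
  (16·3.122722 − 3.121276)/15 = 3.122818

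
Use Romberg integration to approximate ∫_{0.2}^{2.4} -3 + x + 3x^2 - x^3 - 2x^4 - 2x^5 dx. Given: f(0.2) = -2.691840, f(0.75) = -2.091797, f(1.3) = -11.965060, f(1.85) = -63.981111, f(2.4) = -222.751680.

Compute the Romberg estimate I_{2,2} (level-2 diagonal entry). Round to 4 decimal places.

-93.7693

I_{0,0} (trapezoid, 1 panel, h=2.2000): -247.987872
I_{1,0} (trapezoid, 2 panels, h=1.1000): -137.155502
I_{2,0} (trapezoid, 4 panels, h=0.5500): -104.917850
I_{1,1} = -137.155502 + (-137.155502 − (-247.987872))/3 = -100.211379
I_{2,1} = -104.917850 + (-104.917850 − (-137.155502))/3 = -94.171966
I_{2,2} = -94.171966 + (-94.171966 − (-100.211379))/15 = -93.769338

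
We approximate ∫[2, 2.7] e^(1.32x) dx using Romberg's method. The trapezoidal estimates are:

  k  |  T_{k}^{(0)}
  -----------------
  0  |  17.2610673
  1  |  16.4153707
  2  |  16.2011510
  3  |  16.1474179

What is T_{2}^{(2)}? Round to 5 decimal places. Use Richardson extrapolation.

16.12950

Richardson extrapolation on the trapezoidal column (denominator 4−1=3):
T_{1}^{(1)} = 16.4153707 + (16.4153707 − 17.2610673)/3 = 16.1334718
T_{2}^{(1)} = (4·16.2011510 − 16.4153707) / 3 = 16.1297444
T_{2}^{(2)} = (16·16.1297444 − 16.1334718) / 15 = 16.1294959
(Column j=1 coincides with Simpson's rule on the same nodes.)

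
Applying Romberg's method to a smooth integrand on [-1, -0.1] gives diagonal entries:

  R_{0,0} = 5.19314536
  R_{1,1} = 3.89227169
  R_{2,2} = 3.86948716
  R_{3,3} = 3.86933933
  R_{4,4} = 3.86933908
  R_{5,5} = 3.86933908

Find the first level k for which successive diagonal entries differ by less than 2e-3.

|R_{1,1} − R_{0,0}| = 1.30087367 ≥ 2e-3
|R_{2,2} − R_{1,1}| = 0.02278453 ≥ 2e-3
|R_{3,3} − R_{2,2}| = 0.00014783 < 2e-3

k = 3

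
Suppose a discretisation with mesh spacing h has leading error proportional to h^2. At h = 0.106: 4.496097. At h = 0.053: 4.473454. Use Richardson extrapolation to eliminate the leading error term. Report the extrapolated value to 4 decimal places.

4.4659

The leading error scales as h^2; refining by a factor of 2 reduces it by 2^2 = 4.
Extrapolated value = (4·A(h/2) − A(h)) / (4 − 1)
= (4·4.473454 − 4.496097) / 3
= 13.397719 / 3 = 4.465906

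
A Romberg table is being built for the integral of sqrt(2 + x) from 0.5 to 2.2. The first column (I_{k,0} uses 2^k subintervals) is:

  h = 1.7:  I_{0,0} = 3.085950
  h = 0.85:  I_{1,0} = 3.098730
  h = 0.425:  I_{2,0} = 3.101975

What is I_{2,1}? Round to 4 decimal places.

3.1031

Richardson extrapolation on the trapezoidal column (denominator 4−1=3):
I_{2,1} = 3.101975 + (3.101975 − 3.098730)/3 = 3.103057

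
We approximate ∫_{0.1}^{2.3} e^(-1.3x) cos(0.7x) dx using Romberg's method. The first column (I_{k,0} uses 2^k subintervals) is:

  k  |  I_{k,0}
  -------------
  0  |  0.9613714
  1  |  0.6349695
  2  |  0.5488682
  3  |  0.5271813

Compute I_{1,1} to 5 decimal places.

Richardson extrapolation on the trapezoidal column (denominator 4−1=3):
I_{1,1} = 0.6349695 + (0.6349695 − 0.9613714)/3 = 0.5261689

0.52617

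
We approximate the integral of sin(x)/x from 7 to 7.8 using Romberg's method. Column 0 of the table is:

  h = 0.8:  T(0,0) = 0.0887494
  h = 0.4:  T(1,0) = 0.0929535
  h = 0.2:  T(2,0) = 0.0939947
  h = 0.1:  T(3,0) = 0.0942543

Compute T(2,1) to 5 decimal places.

T(2,1) = (4·0.0939947 − 0.0929535) / 3 = 0.0943418

0.09434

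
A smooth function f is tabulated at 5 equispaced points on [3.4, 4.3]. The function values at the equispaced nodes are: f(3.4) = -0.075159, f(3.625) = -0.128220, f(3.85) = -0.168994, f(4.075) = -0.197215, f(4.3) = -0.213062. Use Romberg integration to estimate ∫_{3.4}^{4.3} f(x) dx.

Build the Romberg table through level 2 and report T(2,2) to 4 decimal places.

-0.1446

T(0,0) (trapezoid, 1 panel, h=0.9000): -0.129699
T(1,0) (trapezoid, 2 panels, h=0.4500): -0.140897
T(2,0) (trapezoid, 4 panels, h=0.2250): -0.143671
T(1,1) = -0.140897 + (-0.140897 − (-0.129699))/3 = -0.144630
T(2,1) = -0.143671 + (-0.143671 − (-0.140897))/3 = -0.144596
T(2,2) = -0.144596 + (-0.144596 − (-0.144630))/15 = -0.144594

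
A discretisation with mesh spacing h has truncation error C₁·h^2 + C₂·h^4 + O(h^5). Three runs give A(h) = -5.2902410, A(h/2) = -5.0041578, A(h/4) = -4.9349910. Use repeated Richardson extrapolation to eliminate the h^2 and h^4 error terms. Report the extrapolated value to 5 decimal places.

-4.91214

First eliminate the h^2 term (factor 2^2 = 4):
  B₁ = (4·(-5.0041578) − (-5.2902410))/3 = -4.9087967
  B₂ = (4·(-4.9349910) − (-5.0041578))/3 = -4.9119354
Then eliminate the h^4 term (factor 2^4 = 16):
  (16·(-4.9119354) − (-4.9087967))/15 = -4.9121446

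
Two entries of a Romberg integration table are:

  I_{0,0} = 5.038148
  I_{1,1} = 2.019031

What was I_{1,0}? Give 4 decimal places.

2.7738

From I_{1,1} = (4·I_{1,0} − I_{0,0})/3, solve for I_{1,0}:
4·I_{1,0} = 3·2.019031 + 5.038148 = 11.095241
I_{1,0} = 2.773810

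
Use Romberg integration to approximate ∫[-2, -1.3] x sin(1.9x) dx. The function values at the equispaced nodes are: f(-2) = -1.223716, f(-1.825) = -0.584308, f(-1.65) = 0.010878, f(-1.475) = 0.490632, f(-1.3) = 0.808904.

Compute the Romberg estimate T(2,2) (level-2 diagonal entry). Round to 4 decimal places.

-0.0449

T(0,0) (trapezoid, 1 panel, h=0.7000): -0.145184
T(1,0) (trapezoid, 2 panels, h=0.3500): -0.068785
T(2,0) (trapezoid, 4 panels, h=0.1750): -0.050786
T(1,1) = -0.068785 + (-0.068785 − (-0.145184))/3 = -0.043319
T(2,1) = -0.050786 + (-0.050786 − (-0.068785))/3 = -0.044786
T(2,2) = -0.044786 + (-0.044786 − (-0.043319))/15 = -0.044884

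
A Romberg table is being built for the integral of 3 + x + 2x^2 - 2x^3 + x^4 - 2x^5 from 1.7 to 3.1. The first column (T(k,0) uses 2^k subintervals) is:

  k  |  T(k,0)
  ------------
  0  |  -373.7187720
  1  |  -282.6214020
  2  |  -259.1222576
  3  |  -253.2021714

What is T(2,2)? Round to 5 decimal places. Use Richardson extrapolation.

-251.22478

Richardson extrapolation on the trapezoidal column (denominator 4−1=3):
T(1,1) = -282.6214020 + (-282.6214020 − (-373.7187720))/3 = -252.2556120
T(2,1) = (4·(-259.1222576) − (-282.6214020)) / 3 = -251.2892095
T(2,2) = -251.2892095 + (-251.2892095 − (-252.2556120))/15 = -251.2247827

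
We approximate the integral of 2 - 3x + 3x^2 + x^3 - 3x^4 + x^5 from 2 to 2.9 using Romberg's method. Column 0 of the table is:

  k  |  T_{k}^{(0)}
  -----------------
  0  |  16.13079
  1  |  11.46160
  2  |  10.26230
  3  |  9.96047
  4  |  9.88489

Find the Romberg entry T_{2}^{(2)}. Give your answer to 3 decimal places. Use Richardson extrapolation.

9.860

Richardson extrapolation on the trapezoidal column (denominator 4−1=3):
T_{1}^{(1)} = 11.46160 + (11.46160 − 16.13079)/3 = 9.90520
T_{2}^{(1)} = 10.26230 + (10.26230 − 11.46160)/3 = 9.86253
T_{2}^{(2)} = 9.86253 + (9.86253 − 9.90520)/15 = 9.85969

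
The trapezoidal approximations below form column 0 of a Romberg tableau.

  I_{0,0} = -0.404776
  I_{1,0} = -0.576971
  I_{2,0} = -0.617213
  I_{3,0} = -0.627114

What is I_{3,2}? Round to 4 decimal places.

-0.6304

Richardson extrapolation on the trapezoidal column (denominator 4−1=3):
I_{2,1} = -0.617213 + (-0.617213 − (-0.576971))/3 = -0.630627
I_{3,1} = (4·(-0.627114) − (-0.617213)) / 3 = -0.630414
I_{3,2} = -0.630414 + (-0.630414 − (-0.630627))/15 = -0.630400
(Column j=1 coincides with Simpson's rule on the same nodes.)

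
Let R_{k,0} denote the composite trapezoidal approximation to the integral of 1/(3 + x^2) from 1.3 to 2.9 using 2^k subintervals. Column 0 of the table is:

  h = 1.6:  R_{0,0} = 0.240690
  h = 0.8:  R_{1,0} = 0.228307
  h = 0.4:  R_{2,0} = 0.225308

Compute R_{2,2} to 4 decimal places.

0.2243

R_{1,1} = 0.228307 + (0.228307 − 0.240690)/3 = 0.224179
R_{2,1} = 0.225308 + (0.225308 − 0.228307)/3 = 0.224308
R_{2,2} = 0.224308 + (0.224308 − 0.224179)/15 = 0.224317
(Column j=1 coincides with Simpson's rule on the same nodes.)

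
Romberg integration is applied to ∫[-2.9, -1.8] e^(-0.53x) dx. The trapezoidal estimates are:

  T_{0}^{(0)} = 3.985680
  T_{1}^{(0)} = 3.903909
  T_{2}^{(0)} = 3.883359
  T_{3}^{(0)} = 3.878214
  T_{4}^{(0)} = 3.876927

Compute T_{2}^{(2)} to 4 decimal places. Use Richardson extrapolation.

Richardson extrapolation on the trapezoidal column (denominator 4−1=3):
T_{1}^{(1)} = 3.903909 + (3.903909 − 3.985680)/3 = 3.876652
T_{2}^{(1)} = (4·3.883359 − 3.903909) / 3 = 3.876509
T_{2}^{(2)} = 3.876509 + (3.876509 − 3.876652)/15 = 3.876499

3.8765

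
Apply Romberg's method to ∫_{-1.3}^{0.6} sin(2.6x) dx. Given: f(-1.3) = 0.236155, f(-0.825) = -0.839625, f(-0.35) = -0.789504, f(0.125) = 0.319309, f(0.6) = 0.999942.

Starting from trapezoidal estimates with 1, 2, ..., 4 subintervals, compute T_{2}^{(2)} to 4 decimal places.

T_{0}^{(0)} (trapezoid, 1 panel, h=1.9000): 1.174292
T_{1}^{(0)} (trapezoid, 2 panels, h=0.9500): -0.162883
T_{2}^{(0)} (trapezoid, 4 panels, h=0.4750): -0.328591
T_{1}^{(1)} = -0.162883 + (-0.162883 − 1.174292)/3 = -0.608608
T_{2}^{(1)} = -0.328591 + (-0.328591 − (-0.162883))/3 = -0.383827
T_{2}^{(2)} = -0.383827 + (-0.383827 − (-0.608608))/15 = -0.368842

-0.3688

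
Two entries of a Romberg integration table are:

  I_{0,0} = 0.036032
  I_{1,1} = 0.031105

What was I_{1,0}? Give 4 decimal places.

From I_{1,1} = (4·I_{1,0} − I_{0,0})/3, solve for I_{1,0}:
4·I_{1,0} = 3·0.031105 + 0.036032 = 0.129347
I_{1,0} = 0.032337

0.0323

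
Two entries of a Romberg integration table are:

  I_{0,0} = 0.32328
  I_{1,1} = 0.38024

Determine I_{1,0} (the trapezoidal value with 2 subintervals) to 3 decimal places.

From I_{1,1} = (4·I_{1,0} − I_{0,0})/3, solve for I_{1,0}:
4·I_{1,0} = 3·0.38024 + 0.32328 = 1.46400
I_{1,0} = 0.36600

0.366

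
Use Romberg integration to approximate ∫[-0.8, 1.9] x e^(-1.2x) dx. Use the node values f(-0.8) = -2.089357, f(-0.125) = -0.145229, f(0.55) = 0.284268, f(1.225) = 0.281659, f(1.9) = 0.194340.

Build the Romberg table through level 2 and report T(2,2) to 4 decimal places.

T(0,0) (trapezoid, 1 panel, h=2.7000): -2.558273
T(1,0) (trapezoid, 2 panels, h=1.3500): -0.895375
T(2,0) (trapezoid, 4 panels, h=0.6750): -0.355597
T(1,1) = -0.895375 + (-0.895375 − (-2.558273))/3 = -0.341076
T(2,1) = -0.355597 + (-0.355597 − (-0.895375))/3 = -0.175671
T(2,2) = -0.175671 + (-0.175671 − (-0.341076))/15 = -0.164644

-0.1646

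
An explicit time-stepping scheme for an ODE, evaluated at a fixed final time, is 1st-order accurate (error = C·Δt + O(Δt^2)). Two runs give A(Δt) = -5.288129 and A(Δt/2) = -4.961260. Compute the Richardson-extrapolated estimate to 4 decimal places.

The leading error scales as Δt; refining by a factor of 2 reduces it by 2^1 = 2.
Extrapolated value = (2·A(Δt/2) − A(Δt)) / (2 − 1)
= (2·(-4.961260) − (-5.288129)) / 1
= -4.634391 / 1 = -4.634391

-4.6344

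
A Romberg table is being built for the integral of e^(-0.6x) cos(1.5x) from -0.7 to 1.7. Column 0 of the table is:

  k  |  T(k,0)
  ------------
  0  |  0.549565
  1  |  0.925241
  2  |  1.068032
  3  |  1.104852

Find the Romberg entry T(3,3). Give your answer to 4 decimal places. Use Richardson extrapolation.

Richardson extrapolation on the trapezoidal column (denominator 4−1=3):
T(1,1) = (4·0.925241 − 0.549565) / 3 = 1.050466
T(2,1) = (4·1.068032 − 0.925241) / 3 = 1.115629
T(3,1) = (4·1.104852 − 1.068032) / 3 = 1.117125
T(2,2) = (16·1.115629 − 1.050466) / 15 = 1.119973
T(3,2) = 1.117125 + (1.117125 − 1.115629)/15 = 1.117225
T(3,3) = (64·1.117225 − 1.119973) / 63 = 1.117181

1.1172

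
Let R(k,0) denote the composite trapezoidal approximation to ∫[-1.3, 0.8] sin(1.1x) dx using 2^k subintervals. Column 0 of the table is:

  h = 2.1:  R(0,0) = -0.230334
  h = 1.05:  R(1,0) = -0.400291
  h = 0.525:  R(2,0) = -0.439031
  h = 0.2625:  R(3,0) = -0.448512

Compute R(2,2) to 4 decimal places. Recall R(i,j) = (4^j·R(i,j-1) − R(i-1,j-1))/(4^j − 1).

R(1,1) = -0.400291 + (-0.400291 − (-0.230334))/3 = -0.456943
R(2,1) = (4·(-0.439031) − (-0.400291)) / 3 = -0.451944
R(2,2) = (16·(-0.451944) − (-0.456943)) / 15 = -0.451611

-0.4516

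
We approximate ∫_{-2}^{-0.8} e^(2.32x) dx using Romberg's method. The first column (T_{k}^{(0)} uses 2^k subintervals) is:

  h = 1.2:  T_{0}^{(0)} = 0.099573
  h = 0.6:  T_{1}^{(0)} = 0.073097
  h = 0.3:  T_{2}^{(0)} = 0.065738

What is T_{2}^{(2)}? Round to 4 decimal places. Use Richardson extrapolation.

0.0632

T_{1}^{(1)} = (4·0.073097 − 0.099573) / 3 = 0.064272
T_{2}^{(1)} = 0.065738 + (0.065738 − 0.073097)/3 = 0.063285
T_{2}^{(2)} = (16·0.063285 − 0.064272) / 15 = 0.063219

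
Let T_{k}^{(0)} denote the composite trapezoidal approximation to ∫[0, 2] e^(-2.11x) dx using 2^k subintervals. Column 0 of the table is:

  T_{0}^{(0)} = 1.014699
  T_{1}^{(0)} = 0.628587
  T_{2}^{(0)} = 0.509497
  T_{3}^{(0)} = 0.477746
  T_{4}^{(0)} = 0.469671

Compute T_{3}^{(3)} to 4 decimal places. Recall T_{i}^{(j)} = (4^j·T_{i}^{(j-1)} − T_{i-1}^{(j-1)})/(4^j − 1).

0.4670

Richardson extrapolation on the trapezoidal column (denominator 4−1=3):
T_{1}^{(1)} = 0.628587 + (0.628587 − 1.014699)/3 = 0.499883
T_{2}^{(1)} = 0.509497 + (0.509497 − 0.628587)/3 = 0.469800
T_{3}^{(1)} = (4·0.477746 − 0.509497) / 3 = 0.467162
T_{2}^{(2)} = 0.469800 + (0.469800 − 0.499883)/15 = 0.467794
T_{3}^{(2)} = 0.467162 + (0.467162 − 0.469800)/15 = 0.466986
T_{3}^{(3)} = (64·0.466986 − 0.467794) / 63 = 0.466973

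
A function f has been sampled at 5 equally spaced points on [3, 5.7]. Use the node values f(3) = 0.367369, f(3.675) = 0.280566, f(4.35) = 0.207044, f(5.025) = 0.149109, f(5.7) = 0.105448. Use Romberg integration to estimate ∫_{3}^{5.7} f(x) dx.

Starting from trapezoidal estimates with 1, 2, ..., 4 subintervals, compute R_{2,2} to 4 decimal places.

0.5863

R_{0,0} (trapezoid, 1 panel, h=2.7000): 0.638303
R_{1,0} (trapezoid, 2 panels, h=1.3500): 0.598661
R_{2,0} (trapezoid, 4 panels, h=0.6750): 0.589361
R_{1,1} = 0.598661 + (0.598661 − 0.638303)/3 = 0.585447
R_{2,1} = 0.589361 + (0.589361 − 0.598661)/3 = 0.586261
R_{2,2} = 0.586261 + (0.586261 − 0.585447)/15 = 0.586315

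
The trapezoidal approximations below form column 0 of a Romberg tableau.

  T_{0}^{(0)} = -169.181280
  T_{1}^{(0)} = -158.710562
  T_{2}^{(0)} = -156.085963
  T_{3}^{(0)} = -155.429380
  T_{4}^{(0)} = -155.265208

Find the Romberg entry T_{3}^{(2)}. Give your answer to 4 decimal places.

-155.2105

Richardson extrapolation on the trapezoidal column (denominator 4−1=3):
T_{2}^{(1)} = (4·(-156.085963) − (-158.710562)) / 3 = -155.211097
T_{3}^{(1)} = (4·(-155.429380) − (-156.085963)) / 3 = -155.210519
T_{3}^{(2)} = -155.210519 + (-155.210519 − (-155.211097))/15 = -155.210480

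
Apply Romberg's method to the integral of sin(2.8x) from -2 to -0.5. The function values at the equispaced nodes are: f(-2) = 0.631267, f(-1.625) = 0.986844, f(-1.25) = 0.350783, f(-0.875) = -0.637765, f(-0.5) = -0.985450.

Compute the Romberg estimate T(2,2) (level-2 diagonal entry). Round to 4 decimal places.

0.2150

T(0,0) (trapezoid, 1 panel, h=1.5000): -0.265637
T(1,0) (trapezoid, 2 panels, h=0.7500): 0.130269
T(2,0) (trapezoid, 4 panels, h=0.3750): 0.196039
T(1,1) = 0.130269 + (0.130269 − (-0.265637))/3 = 0.262238
T(2,1) = 0.196039 + (0.196039 − 0.130269)/3 = 0.217962
T(2,2) = 0.217962 + (0.217962 − 0.262238)/15 = 0.215010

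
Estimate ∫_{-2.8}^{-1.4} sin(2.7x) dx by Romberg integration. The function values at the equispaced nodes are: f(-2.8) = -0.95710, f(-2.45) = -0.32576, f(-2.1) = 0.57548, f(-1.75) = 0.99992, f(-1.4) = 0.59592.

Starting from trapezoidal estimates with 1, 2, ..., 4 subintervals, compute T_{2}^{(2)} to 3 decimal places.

T_{0}^{(0)} (trapezoid, 1 panel, h=1.4000): -0.25283
T_{1}^{(0)} (trapezoid, 2 panels, h=0.7000): 0.27642
T_{2}^{(0)} (trapezoid, 4 panels, h=0.3500): 0.37417
T_{1}^{(1)} = 0.27642 + (0.27642 − (-0.25283))/3 = 0.45284
T_{2}^{(1)} = 0.37417 + (0.37417 − 0.27642)/3 = 0.40675
T_{2}^{(2)} = 0.40675 + (0.40675 − 0.45284)/15 = 0.40368

0.404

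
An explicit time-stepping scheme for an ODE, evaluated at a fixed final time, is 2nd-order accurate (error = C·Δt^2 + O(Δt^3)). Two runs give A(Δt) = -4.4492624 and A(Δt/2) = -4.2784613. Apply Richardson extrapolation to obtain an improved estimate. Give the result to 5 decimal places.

The leading error scales as Δt^2; refining by a factor of 2 reduces it by 2^2 = 4.
Extrapolated value = (4·A(Δt/2) − A(Δt)) / (4 − 1)
= (4·(-4.2784613) − (-4.4492624)) / 3
= -12.6645828 / 3 = -4.2215276

-4.22153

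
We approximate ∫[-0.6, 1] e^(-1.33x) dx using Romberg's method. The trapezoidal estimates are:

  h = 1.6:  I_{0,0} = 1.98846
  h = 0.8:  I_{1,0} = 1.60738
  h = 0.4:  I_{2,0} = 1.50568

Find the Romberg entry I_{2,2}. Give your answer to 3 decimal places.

I_{1,1} = 1.60738 + (1.60738 − 1.98846)/3 = 1.48035
I_{2,1} = 1.50568 + (1.50568 − 1.60738)/3 = 1.47178
I_{2,2} = 1.47178 + (1.47178 − 1.48035)/15 = 1.47121
(Column j=1 coincides with Simpson's rule on the same nodes.)

1.471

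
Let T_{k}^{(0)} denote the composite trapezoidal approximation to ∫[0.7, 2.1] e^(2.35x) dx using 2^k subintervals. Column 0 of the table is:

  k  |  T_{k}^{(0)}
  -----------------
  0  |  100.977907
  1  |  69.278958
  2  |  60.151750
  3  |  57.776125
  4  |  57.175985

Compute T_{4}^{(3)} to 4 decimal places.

56.9754

T_{2}^{(1)} = 60.151750 + (60.151750 − 69.278958)/3 = 57.109347
T_{3}^{(1)} = (4·57.776125 − 60.151750) / 3 = 56.984250
T_{4}^{(1)} = (4·57.175985 − 57.776125) / 3 = 56.975938
T_{3}^{(2)} = 56.984250 + (56.984250 − 57.109347)/15 = 56.975910
T_{4}^{(2)} = 56.975938 + (56.975938 − 56.984250)/15 = 56.975384
T_{4}^{(3)} = 56.975384 + (56.975384 − 56.975910)/63 = 56.975376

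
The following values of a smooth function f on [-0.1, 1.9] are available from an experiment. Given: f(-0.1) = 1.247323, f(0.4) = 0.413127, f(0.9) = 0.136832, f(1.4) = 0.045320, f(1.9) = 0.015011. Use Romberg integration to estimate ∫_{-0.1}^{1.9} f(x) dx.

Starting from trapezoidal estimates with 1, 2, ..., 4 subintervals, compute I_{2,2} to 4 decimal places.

I_{0,0} (trapezoid, 1 panel, h=2.0000): 1.262334
I_{1,0} (trapezoid, 2 panels, h=1.0000): 0.767999
I_{2,0} (trapezoid, 4 panels, h=0.5000): 0.613223
I_{1,1} = 0.767999 + (0.767999 − 1.262334)/3 = 0.603221
I_{2,1} = 0.613223 + (0.613223 − 0.767999)/3 = 0.561631
I_{2,2} = 0.561631 + (0.561631 − 0.603221)/15 = 0.558858

0.5589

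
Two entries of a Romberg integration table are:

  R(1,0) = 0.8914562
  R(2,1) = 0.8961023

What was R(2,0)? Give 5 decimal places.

0.89494

From R(2,1) = (4·R(2,0) − R(1,0))/3, solve for R(2,0):
4·R(2,0) = 3·0.8961023 + 0.8914562 = 3.5797631
R(2,0) = 0.8949408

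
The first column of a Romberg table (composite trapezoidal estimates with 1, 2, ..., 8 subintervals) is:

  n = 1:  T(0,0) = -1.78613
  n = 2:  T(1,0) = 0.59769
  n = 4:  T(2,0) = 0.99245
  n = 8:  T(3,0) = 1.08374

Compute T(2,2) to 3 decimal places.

1.106

T(1,1) = 0.59769 + (0.59769 − (-1.78613))/3 = 1.39230
T(2,1) = 0.99245 + (0.99245 − 0.59769)/3 = 1.12404
T(2,2) = (16·1.12404 − 1.39230) / 15 = 1.10616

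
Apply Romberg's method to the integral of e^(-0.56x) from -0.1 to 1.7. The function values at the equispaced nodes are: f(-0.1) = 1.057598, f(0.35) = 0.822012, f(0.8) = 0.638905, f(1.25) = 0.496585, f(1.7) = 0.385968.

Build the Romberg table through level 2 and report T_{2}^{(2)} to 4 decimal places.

T_{0}^{(0)} (trapezoid, 1 panel, h=1.8000): 1.299209
T_{1}^{(0)} (trapezoid, 2 panels, h=0.9000): 1.224619
T_{2}^{(0)} (trapezoid, 4 panels, h=0.4500): 1.205678
T_{1}^{(1)} = 1.224619 + (1.224619 − 1.299209)/3 = 1.199756
T_{2}^{(1)} = 1.205678 + (1.205678 − 1.224619)/3 = 1.199364
T_{2}^{(2)} = 1.199364 + (1.199364 − 1.199756)/15 = 1.199338

1.1993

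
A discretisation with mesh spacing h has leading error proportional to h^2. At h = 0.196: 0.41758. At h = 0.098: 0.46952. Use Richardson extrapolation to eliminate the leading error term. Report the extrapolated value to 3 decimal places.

0.487

Extrapolated value = (4·A(h/2) − A(h)) / (4 − 1)
= (4·0.46952 − 0.41758) / 3
= 1.46050 / 3 = 0.48683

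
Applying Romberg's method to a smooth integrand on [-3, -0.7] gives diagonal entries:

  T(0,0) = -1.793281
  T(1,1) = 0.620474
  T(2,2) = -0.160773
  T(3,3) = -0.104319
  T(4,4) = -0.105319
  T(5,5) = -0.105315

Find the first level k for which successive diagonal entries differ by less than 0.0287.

k = 4

|T(1,1) − T(0,0)| = 2.413755 ≥ 0.0287
|T(2,2) − T(1,1)| = 0.781247 ≥ 0.0287
|T(3,3) − T(2,2)| = 0.056454 ≥ 0.0287
|T(4,4) − T(3,3)| = 0.001000 < 0.0287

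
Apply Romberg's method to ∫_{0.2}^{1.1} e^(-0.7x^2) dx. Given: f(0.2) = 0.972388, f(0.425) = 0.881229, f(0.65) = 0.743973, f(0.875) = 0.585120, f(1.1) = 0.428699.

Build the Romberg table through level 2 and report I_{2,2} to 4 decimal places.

I_{0,0} (trapezoid, 1 panel, h=0.9000): 0.630489
I_{1,0} (trapezoid, 2 panels, h=0.4500): 0.650032
I_{2,0} (trapezoid, 4 panels, h=0.2250): 0.654945
I_{1,1} = 0.650032 + (0.650032 − 0.630489)/3 = 0.656546
I_{2,1} = 0.654945 + (0.654945 − 0.650032)/3 = 0.656583
I_{2,2} = 0.656583 + (0.656583 − 0.656546)/15 = 0.656585

0.6566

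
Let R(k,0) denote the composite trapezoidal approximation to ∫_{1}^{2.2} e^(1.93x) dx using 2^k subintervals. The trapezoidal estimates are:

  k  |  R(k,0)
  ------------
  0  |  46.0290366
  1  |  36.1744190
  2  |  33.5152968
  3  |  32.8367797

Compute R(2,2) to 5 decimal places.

32.61155

Richardson extrapolation on the trapezoidal column (denominator 4−1=3):
R(1,1) = 36.1744190 + (36.1744190 − 46.0290366)/3 = 32.8895465
R(2,1) = 33.5152968 + (33.5152968 − 36.1744190)/3 = 32.6289227
R(2,2) = 32.6289227 + (32.6289227 − 32.8895465)/15 = 32.6115478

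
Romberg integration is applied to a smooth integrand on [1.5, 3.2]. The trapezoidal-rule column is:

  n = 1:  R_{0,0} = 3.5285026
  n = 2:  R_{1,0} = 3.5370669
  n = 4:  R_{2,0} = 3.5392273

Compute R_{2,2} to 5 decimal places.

Richardson extrapolation on the trapezoidal column (denominator 4−1=3):
R_{1,1} = (4·3.5370669 − 3.5285026) / 3 = 3.5399217
R_{2,1} = 3.5392273 + (3.5392273 − 3.5370669)/3 = 3.5399474
R_{2,2} = (16·3.5399474 − 3.5399217) / 15 = 3.5399491

3.53995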